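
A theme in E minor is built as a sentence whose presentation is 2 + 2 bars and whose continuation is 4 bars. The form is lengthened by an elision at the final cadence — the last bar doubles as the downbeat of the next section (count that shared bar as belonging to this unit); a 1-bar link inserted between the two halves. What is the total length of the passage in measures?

Basic sentence: 2 + 2 + 4 = 8 bars.
8 (basic form) + 1 (link) = 9.
The elision shares a bar with the next section but does not change this unit's count.

9 measures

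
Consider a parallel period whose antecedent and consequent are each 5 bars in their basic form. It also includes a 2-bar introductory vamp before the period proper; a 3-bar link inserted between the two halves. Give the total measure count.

Basic parallel period: 5 + 5 = 10 bars.
10 (basic form) + 2 (introduction) + 3 (link) = 15.

15 measures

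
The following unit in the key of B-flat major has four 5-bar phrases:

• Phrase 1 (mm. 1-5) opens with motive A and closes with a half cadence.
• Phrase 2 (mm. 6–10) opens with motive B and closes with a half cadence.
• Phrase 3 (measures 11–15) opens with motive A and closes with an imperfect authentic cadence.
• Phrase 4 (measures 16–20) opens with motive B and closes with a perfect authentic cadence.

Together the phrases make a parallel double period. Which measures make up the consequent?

measures 11–20

In a double period the first pair of phrases (ending half cadence) is the large antecedent and the second pair (ending perfect authentic cadence) is the large consequent; the consequent is measures 11–20.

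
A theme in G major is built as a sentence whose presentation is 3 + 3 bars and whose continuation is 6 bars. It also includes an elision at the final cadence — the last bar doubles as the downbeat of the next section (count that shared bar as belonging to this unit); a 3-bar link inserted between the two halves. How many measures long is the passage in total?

15 measures

Basic sentence: 3 + 3 + 6 = 12 bars.
12 (basic form) + 3 (link) = 15.
The elision shares a bar with the next section but does not change this unit's count.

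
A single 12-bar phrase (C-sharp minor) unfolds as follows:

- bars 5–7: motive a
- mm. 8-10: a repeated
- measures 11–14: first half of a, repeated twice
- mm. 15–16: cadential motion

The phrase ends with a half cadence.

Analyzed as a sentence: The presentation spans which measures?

The presentation of a sentence is the basic idea (mm. 5–7) plus its repetition (measures 8–10); the presentation is therefore measures 5-10.

measures 5–10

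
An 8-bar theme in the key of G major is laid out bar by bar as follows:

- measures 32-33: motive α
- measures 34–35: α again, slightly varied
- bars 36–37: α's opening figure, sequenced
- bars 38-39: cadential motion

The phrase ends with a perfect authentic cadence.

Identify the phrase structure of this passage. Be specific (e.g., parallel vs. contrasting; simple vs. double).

sentence

Basic idea (mm. 32-33) + its repetition (measures 34-35) form the presentation; fragmentation and cadence (measures 36-39) form the continuation — the 8-bar whole is a sentence.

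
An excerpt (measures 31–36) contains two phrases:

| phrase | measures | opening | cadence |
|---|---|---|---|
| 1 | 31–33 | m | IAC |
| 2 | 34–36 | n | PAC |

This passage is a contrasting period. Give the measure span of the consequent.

The antecedent is the phrase ending with the weaker cadence (imperfect authentic cadence, phrase 1) and the consequent the one ending more conclusively (perfect authentic cadence, phrase 2); the consequent is measures 34-36.

measures 34–36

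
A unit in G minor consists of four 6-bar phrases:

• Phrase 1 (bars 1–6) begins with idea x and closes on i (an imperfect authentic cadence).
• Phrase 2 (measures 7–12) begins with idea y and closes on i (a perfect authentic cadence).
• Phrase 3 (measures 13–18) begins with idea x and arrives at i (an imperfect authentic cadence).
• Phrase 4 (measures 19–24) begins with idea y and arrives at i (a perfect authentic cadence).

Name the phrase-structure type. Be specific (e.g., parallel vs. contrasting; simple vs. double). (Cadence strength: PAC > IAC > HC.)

repeated period

The cadence pattern IAC–PAC–IAC–PAC is weak–strong twice, and phrases 3–4 restate phrases 1–2: a period heard twice, not a double period (which would end weakly at phrase 2).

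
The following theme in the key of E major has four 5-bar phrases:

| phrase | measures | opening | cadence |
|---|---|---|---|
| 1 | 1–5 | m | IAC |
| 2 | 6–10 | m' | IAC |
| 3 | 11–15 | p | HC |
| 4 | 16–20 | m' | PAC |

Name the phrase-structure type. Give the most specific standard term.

contrasting double period

Four phrases in two halves: the first half (bars 1–10) ends with an imperfect authentic cadence, the second (measures 11–20) with a perfect authentic cadence — a large antecedent–consequent pair, i.e. a double period.
Phrase 3 begins with different material from phrase 1, making it contrasting.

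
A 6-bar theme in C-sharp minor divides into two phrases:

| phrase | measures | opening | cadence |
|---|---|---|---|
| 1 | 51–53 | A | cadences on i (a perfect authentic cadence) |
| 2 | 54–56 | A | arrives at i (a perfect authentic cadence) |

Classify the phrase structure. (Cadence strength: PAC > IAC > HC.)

repeated phrase

Both phrases have the same opening (A) and the same cadence (perfect authentic cadence): the second is a restatement, not a consequent, so this is a repeated phrase rather than a period.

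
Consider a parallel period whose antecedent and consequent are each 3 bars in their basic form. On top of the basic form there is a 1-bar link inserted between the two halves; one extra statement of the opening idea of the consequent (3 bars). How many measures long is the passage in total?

Basic parallel period: 3 + 3 = 6 bars.
6 (basic form) + 1 (link) + 3 (extra statement) = 10.

10 measures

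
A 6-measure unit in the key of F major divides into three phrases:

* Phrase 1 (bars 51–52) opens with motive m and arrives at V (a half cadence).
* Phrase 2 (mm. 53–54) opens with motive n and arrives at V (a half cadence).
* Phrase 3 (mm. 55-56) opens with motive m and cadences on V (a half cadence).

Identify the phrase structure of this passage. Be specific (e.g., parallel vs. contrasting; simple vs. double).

phrase group

The final phrase closes with a half cadence, which is not stronger than the preceding half cadence; the 3 phrases lack an overall antecedent–consequent design and so form a phrase group.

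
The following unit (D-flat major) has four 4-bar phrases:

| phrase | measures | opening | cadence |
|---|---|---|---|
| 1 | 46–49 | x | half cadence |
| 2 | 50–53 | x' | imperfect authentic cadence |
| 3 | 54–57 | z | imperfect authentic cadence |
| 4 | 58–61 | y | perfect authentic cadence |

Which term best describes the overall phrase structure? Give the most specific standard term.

contrasting double period

Four phrases in two halves: the first half (mm. 46–53) ends with an imperfect authentic cadence, the second (bars 54–61) with a perfect authentic cadence — a large antecedent–consequent pair, i.e. a double period.
Phrase 3 begins with different material from phrase 1, making it contrasting.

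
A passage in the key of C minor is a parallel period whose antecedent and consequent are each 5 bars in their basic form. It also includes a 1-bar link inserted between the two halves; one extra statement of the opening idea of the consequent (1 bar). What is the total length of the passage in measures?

12 measures

Basic parallel period: 5 + 5 = 10 bars.
10 (basic form) + 1 (link) + 1 (extra statement) = 12.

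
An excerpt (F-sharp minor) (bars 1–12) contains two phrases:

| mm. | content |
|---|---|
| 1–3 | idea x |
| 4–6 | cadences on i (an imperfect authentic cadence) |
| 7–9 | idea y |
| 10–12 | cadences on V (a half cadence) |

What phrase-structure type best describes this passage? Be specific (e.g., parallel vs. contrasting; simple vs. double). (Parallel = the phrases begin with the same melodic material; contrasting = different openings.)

phrase group

The second phrase closes with a half cadence, which is not stronger than the first phrase's imperfect authentic cadence; without a weak→strong cadential pair there is no antecedent–consequent relationship, so this is a phrase group rather than a period.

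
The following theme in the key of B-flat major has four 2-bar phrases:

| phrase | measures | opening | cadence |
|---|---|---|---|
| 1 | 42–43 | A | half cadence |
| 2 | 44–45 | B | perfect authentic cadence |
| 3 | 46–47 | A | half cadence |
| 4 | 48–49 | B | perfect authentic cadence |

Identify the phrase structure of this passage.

repeated period

The cadence pattern HC–PAC–HC–PAC is weak–strong twice, and phrases 3–4 restate phrases 1–2: a period heard twice, not a double period (which would end weakly at phrase 2).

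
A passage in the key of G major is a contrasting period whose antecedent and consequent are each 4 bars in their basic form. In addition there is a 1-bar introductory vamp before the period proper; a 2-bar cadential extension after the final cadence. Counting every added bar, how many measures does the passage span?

11 measures

Basic contrasting period: 4 + 4 = 8 bars.
8 (basic form) + 1 (introduction) + 2 (cadential extension) = 11.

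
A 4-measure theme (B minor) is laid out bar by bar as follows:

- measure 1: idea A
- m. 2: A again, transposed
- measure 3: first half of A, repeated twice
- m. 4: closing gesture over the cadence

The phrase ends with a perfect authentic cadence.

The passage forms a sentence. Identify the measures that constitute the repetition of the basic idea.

measures 2–2

The presentation of a sentence is the basic idea (bar 1) plus its repetition (m. 2); the repetition of the basic idea is therefore bar 2.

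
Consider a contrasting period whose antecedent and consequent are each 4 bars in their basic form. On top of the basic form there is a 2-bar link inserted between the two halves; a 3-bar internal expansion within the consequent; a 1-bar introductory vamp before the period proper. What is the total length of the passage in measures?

Basic contrasting period: 4 + 4 = 8 bars.
8 (basic form) + 2 (link) + 3 (internal expansion) + 1 (introduction) = 14.

14 measures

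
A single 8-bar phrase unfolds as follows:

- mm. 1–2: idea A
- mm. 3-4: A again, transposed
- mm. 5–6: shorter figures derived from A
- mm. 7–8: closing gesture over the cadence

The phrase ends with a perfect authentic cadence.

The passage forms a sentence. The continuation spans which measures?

After the presentation (mm. 1–4), the continuation covers the fragmentation through the cadence: mm. 5-8.

measures 5–8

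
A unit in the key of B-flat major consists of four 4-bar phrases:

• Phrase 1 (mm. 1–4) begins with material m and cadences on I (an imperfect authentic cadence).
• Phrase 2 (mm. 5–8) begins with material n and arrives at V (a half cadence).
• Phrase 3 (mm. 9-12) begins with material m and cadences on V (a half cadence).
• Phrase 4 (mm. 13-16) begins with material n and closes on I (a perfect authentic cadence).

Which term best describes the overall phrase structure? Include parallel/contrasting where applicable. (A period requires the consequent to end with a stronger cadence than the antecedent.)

parallel double period

Four phrases in two halves: the first half (bars 1–8) ends with a half cadence, the second (mm. 9–16) with a perfect authentic cadence — a large antecedent–consequent pair, i.e. a double period.
Phrase 3 begins with the same material as phrase 1, making it parallel.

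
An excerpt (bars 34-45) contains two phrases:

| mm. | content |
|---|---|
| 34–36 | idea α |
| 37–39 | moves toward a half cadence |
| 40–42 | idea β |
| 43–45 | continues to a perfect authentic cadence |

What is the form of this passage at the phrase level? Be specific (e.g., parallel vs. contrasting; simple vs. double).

contrasting period

Phrase 1 ends with a half cadence (weaker) and phrase 2 with a perfect authentic cadence (stronger): antecedent + consequent = a period.
The two phrases open with different material (α / β), so the period is contrasting.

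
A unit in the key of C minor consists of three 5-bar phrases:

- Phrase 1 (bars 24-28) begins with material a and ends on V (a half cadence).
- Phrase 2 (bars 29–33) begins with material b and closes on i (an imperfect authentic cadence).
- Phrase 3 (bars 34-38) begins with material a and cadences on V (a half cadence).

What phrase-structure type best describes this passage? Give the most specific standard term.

phrase group

The final phrase closes with a half cadence, which is not stronger than the preceding imperfect authentic cadence; the 3 phrases lack an overall antecedent–consequent design and so form a phrase group.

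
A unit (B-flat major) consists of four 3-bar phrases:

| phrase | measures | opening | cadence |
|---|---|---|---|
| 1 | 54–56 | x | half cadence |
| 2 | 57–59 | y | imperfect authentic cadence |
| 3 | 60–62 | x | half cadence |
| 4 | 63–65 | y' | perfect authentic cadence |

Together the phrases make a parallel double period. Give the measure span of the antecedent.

In a double period the first pair of phrases (ending imperfect authentic cadence) is the large antecedent and the second pair (ending perfect authentic cadence) is the large consequent; the antecedent is measures 54–59.

measures 54–59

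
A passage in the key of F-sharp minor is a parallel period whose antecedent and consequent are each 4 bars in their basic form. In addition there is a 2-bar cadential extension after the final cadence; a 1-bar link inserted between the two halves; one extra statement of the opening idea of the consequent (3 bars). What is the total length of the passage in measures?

14 measures

Basic parallel period: 4 + 4 = 8 bars.
8 (basic form) + 2 (cadential extension) + 1 (link) + 3 (extra statement) = 14.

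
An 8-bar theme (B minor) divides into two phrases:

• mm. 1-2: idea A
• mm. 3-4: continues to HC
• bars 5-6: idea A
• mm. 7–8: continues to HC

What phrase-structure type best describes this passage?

Both phrases have the same opening (A) and the same cadence (half cadence): the second is a restatement, not a consequent, so this is a repeated phrase rather than a period.

repeated phrase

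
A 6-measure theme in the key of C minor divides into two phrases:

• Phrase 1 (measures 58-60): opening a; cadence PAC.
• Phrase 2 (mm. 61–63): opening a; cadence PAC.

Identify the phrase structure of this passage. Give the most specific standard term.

Both phrases have the same opening (a) and the same cadence (perfect authentic cadence): the second is a restatement, not a consequent, so this is a repeated phrase rather than a period.

repeated phrase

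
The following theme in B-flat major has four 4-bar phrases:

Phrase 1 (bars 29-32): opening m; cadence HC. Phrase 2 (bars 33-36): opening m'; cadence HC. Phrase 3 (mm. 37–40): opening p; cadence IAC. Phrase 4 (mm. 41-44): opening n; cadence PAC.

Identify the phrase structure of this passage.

contrasting double period

Four phrases in two halves: the first half (bars 29–36) ends with a half cadence, the second (bars 37–44) with a perfect authentic cadence — a large antecedent–consequent pair, i.e. a double period.
Phrase 3 begins with different material from phrase 1, making it contrasting.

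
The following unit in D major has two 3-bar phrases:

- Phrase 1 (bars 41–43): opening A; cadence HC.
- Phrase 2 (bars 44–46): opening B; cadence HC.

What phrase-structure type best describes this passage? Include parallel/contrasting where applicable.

The second phrase closes with a half cadence, which is not stronger than the first phrase's half cadence; without a weak→strong cadential pair there is no antecedent–consequent relationship, so this is a phrase group rather than a period.

phrase group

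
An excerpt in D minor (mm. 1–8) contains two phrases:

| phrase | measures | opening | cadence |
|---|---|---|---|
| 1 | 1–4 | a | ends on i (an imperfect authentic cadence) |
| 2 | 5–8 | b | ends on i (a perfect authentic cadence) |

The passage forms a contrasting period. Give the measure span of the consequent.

measures 5–8

The phrase ending with the weaker cadence (imperfect authentic cadence) is the antecedent; the one ending more conclusively (perfect authentic cadence) is the consequent. The consequent is measures 5–8.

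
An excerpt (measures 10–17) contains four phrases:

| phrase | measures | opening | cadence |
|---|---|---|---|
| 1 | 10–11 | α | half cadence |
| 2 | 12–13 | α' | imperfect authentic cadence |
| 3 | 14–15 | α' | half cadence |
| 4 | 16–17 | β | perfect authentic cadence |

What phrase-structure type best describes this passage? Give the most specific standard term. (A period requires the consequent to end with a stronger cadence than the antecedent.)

Four phrases in two halves: the first half (mm. 10–13) ends with an imperfect authentic cadence, the second (measures 14–17) with a perfect authentic cadence — a large antecedent–consequent pair, i.e. a double period.
Phrase 3 begins with the same material as phrase 1, making it parallel.

parallel double period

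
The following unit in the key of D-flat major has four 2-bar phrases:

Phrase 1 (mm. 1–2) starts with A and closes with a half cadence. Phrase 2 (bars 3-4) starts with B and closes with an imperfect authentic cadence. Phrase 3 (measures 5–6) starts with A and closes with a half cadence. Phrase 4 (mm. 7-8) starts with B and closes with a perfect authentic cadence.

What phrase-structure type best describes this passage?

parallel double period

Four phrases in two halves: the first half (bars 1–4) ends with an imperfect authentic cadence, the second (mm. 5-8) with a perfect authentic cadence — a large antecedent–consequent pair, i.e. a double period.
Phrase 3 begins with the same material as phrase 1, making it parallel.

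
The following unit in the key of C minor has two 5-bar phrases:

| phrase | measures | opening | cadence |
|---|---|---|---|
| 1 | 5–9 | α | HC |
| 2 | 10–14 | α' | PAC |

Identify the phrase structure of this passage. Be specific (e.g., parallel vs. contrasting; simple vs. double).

Phrase 1 ends with a half cadence (weaker) and phrase 2 with a perfect authentic cadence (stronger): antecedent + consequent = a period.
The two phrases open with the same material (α / α'), so the period is parallel.

parallel period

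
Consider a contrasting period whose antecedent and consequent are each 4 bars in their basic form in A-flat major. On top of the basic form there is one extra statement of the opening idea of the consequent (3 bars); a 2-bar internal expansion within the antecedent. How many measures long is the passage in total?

Basic contrasting period: 4 + 4 = 8 bars.
8 (basic form) + 3 (extra statement) + 2 (internal expansion) = 13.

13 measures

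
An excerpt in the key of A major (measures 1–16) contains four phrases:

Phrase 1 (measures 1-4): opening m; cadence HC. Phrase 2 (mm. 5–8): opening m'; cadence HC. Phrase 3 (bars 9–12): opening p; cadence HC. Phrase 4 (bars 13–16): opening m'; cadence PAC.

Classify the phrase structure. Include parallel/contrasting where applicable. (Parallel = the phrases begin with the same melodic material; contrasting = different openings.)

Four phrases in two halves: the first half (mm. 1–8) ends with a half cadence, the second (measures 9–16) with a perfect authentic cadence — a large antecedent–consequent pair, i.e. a double period.
Phrase 3 begins with different material from phrase 1, making it contrasting.

contrasting double period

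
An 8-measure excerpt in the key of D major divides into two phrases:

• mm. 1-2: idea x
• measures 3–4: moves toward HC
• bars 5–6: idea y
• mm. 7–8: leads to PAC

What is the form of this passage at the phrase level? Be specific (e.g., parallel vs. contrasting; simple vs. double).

Phrase 1 ends with a half cadence (weaker) and phrase 2 with a perfect authentic cadence (stronger): antecedent + consequent = a period.
The two phrases open with different material (x / y), so the period is contrasting.

contrasting period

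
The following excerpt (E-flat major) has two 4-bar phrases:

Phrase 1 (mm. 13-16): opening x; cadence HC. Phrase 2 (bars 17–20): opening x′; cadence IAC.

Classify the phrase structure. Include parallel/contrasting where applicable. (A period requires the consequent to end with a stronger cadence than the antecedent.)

parallel period

Phrase 1 ends with a half cadence (weaker) and phrase 2 with an imperfect authentic cadence (stronger): antecedent + consequent = a period.
The two phrases open with the same material (x / x′), so the period is parallel.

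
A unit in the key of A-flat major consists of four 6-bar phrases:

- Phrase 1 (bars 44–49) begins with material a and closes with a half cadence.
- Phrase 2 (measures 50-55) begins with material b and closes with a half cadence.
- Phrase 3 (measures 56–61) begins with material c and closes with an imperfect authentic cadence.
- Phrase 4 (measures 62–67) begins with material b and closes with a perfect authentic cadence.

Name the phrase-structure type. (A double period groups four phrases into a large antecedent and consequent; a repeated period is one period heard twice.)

contrasting double period

Four phrases in two halves: the first half (bars 44-55) ends with a half cadence, the second (mm. 56-67) with a perfect authentic cadence — a large antecedent–consequent pair, i.e. a double period.
Phrase 3 begins with different material from phrase 1, making it contrasting.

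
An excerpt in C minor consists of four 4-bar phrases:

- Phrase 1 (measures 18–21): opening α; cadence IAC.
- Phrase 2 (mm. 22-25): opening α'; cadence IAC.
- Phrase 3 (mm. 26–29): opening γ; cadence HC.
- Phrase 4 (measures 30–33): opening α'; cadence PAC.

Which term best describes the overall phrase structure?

Four phrases in two halves: the first half (mm. 18–25) ends with an imperfect authentic cadence, the second (bars 26-33) with a perfect authentic cadence — a large antecedent–consequent pair, i.e. a double period.
Phrase 3 begins with different material from phrase 1, making it contrasting.

contrasting double period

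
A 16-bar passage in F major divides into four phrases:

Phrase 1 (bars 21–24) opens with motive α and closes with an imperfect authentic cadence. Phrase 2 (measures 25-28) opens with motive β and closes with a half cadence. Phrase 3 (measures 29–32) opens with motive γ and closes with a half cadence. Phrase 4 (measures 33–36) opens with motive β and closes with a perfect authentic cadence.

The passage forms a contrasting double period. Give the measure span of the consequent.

In a double period the first pair of phrases (ending half cadence) is the large antecedent and the second pair (ending perfect authentic cadence) is the large consequent; the consequent is measures 29–36.

measures 29–36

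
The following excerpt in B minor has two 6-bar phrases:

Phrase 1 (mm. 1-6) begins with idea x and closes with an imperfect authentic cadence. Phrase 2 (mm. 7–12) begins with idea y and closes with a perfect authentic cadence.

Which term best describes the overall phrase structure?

contrasting period

Phrase 1 ends with an imperfect authentic cadence (weaker) and phrase 2 with a perfect authentic cadence (stronger): antecedent + consequent = a period.
The two phrases open with different material (x / y), so the period is contrasting.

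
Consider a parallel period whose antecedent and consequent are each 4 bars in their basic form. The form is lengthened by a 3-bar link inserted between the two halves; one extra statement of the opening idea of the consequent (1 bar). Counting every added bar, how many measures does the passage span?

Basic parallel period: 4 + 4 = 8 bars.
8 (basic form) + 3 (link) + 1 (extra statement) = 12.

12 measures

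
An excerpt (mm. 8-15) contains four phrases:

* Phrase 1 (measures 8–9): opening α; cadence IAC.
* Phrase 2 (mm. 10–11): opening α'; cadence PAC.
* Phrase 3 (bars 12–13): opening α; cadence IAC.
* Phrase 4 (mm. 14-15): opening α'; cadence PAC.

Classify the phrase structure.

The cadence pattern IAC–PAC–IAC–PAC is weak–strong twice, and phrases 3–4 restate phrases 1–2: a period heard twice, not a double period (which would end weakly at phrase 2).

repeated period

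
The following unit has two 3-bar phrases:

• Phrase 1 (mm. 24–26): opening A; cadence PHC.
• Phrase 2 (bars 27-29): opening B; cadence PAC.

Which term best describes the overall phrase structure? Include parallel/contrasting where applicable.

contrasting period

Phrase 1 ends with a Phrygian half cadence (weaker) and phrase 2 with a perfect authentic cadence (stronger): antecedent + consequent = a period.
The two phrases open with different material (A / B), so the period is contrasting.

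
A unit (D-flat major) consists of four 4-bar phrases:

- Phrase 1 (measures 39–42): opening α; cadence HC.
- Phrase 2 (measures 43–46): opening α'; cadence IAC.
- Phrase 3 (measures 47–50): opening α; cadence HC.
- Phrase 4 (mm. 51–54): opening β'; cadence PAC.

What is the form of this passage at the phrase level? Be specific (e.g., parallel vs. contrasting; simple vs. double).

parallel double period

Four phrases in two halves: the first half (mm. 39-46) ends with an imperfect authentic cadence, the second (mm. 47–54) with a perfect authentic cadence — a large antecedent–consequent pair, i.e. a double period.
Phrase 3 begins with the same material as phrase 1, making it parallel.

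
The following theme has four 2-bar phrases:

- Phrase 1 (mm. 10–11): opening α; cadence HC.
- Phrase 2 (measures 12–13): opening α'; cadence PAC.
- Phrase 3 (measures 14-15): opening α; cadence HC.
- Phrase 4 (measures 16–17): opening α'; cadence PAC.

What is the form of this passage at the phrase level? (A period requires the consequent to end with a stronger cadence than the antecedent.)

The cadence pattern HC–PAC–HC–PAC is weak–strong twice, and phrases 3–4 restate phrases 1–2: a period heard twice, not a double period (which would end weakly at phrase 2).

repeated period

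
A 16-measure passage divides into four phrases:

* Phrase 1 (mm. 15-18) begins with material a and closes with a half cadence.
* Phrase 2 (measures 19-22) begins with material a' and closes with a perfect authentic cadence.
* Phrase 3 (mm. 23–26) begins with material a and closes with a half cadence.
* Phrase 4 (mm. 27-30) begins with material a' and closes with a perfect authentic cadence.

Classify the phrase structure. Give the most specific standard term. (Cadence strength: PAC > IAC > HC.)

The cadence pattern HC–PAC–HC–PAC is weak–strong twice, and phrases 3–4 restate phrases 1–2: a period heard twice, not a double period (which would end weakly at phrase 2).

repeated period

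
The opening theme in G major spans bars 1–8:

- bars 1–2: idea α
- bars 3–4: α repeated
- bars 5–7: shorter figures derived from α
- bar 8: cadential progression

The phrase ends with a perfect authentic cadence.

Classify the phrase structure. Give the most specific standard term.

Basic idea (measures 1–2) + its repetition (measures 3-4) form the presentation; fragmentation and cadence (mm. 5-8) form the continuation — the 8-bar whole is a sentence.

sentence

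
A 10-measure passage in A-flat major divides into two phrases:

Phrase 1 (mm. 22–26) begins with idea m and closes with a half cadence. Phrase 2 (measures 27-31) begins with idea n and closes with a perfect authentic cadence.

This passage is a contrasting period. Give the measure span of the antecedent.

measures 22–26

The antecedent is the phrase ending with the weaker cadence (half cadence, phrase 1) and the consequent the one ending more conclusively (perfect authentic cadence, phrase 2); the antecedent is measures 22–26.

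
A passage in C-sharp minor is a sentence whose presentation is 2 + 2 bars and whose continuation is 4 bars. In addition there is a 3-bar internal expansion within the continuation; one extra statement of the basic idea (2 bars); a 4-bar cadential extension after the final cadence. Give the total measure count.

Basic sentence: 2 + 2 + 4 = 8 bars.
8 (basic form) + 3 (internal expansion) + 2 (extra statement) + 4 (cadential extension) = 17.

17 measures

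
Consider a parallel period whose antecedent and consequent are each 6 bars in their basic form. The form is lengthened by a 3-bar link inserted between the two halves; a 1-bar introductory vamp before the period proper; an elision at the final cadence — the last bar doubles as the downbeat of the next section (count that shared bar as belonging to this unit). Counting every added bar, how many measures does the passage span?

16 measures

Basic parallel period: 6 + 6 = 12 bars.
12 (basic form) + 3 (link) + 1 (introduction) = 16.
The elision shares a bar with the next section but does not change this unit's count.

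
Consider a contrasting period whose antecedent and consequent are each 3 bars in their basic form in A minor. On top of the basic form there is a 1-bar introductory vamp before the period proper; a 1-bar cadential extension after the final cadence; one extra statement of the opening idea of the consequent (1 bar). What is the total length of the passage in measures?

Basic contrasting period: 3 + 3 = 6 bars.
6 (basic form) + 1 (introduction) + 1 (cadential extension) + 1 (extra statement) = 9.

9 measures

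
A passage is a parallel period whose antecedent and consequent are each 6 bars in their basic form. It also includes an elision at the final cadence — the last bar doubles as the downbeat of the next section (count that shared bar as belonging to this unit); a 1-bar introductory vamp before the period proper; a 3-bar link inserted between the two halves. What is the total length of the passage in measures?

16 measures

Basic parallel period: 6 + 6 = 12 bars.
12 (basic form) + 1 (introduction) + 3 (link) = 16.
The elision shares a bar with the next section but does not change this unit's count.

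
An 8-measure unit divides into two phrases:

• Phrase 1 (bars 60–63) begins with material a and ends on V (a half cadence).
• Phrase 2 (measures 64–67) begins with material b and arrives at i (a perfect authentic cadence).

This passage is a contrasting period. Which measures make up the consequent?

measures 64–67

The antecedent is the phrase ending with the weaker cadence (half cadence, phrase 1) and the consequent the one ending more conclusively (perfect authentic cadence, phrase 2); the consequent is mm. 64–67.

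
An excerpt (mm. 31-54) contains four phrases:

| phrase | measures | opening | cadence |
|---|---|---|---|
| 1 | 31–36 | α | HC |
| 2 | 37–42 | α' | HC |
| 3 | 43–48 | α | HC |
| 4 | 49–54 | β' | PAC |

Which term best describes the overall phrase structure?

parallel double period

Four phrases in two halves: the first half (measures 31–42) ends with a half cadence, the second (bars 43–54) with a perfect authentic cadence — a large antecedent–consequent pair, i.e. a double period.
Phrase 3 begins with the same material as phrase 1, making it parallel.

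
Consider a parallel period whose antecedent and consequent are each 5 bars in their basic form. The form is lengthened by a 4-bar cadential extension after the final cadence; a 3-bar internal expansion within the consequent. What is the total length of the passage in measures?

Basic parallel period: 5 + 5 = 10 bars.
10 (basic form) + 4 (cadential extension) + 3 (internal expansion) = 17.

17 measures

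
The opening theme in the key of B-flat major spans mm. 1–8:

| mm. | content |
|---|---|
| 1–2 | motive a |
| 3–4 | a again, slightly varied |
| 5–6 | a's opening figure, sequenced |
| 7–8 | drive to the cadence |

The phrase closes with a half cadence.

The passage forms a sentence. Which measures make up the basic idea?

The presentation of a sentence is the basic idea (measures 1–2) plus its repetition (mm. 3–4); the basic idea is therefore mm. 1-2.

measures 1–2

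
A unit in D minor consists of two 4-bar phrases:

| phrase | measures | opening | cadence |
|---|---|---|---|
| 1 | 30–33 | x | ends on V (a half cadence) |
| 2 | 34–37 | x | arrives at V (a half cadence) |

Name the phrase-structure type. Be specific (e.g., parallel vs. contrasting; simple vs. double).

Both phrases have the same opening (x) and the same cadence (half cadence): the second is a restatement, not a consequent, so this is a repeated phrase rather than a period.

repeated phrase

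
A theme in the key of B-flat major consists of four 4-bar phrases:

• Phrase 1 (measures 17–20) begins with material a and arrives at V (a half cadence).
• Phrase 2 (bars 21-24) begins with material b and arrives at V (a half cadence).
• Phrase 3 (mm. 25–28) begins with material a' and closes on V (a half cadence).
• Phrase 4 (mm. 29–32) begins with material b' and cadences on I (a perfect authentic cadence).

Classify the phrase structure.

Four phrases in two halves: the first half (bars 17–24) ends with a half cadence, the second (mm. 25-32) with a perfect authentic cadence — a large antecedent–consequent pair, i.e. a double period.
Phrase 3 begins with the same material as phrase 1, making it parallel.

parallel double period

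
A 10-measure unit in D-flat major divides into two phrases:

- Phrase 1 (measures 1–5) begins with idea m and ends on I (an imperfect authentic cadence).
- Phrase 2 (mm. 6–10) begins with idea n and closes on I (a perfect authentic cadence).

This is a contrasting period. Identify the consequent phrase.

The phrase ending with the weaker cadence (imperfect authentic cadence) is the antecedent; the one ending more conclusively (perfect authentic cadence) is the consequent. The consequent is phrase 2.

phrase 2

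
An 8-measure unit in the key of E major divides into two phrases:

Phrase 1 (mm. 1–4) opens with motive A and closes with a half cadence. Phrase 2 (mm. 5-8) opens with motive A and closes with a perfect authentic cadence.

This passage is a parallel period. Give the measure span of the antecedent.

The antecedent is the phrase ending with the weaker cadence (half cadence, phrase 1) and the consequent the one ending more conclusively (perfect authentic cadence, phrase 2); the antecedent is measures 1–4.

measures 1–4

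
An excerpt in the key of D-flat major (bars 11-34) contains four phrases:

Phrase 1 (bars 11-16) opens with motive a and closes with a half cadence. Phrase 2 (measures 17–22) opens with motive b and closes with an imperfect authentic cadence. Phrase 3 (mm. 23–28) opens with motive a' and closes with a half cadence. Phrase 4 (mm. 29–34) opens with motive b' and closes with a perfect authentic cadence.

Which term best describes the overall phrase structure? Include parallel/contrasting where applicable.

Four phrases in two halves: the first half (bars 11-22) ends with an imperfect authentic cadence, the second (mm. 23–34) with a perfect authentic cadence — a large antecedent–consequent pair, i.e. a double period.
Phrase 3 begins with the same material as phrase 1, making it parallel.

parallel double period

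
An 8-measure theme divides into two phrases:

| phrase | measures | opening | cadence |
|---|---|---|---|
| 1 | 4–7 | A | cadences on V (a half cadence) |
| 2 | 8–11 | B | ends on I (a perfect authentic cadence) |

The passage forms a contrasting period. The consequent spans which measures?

measures 8–11

The antecedent is the phrase ending with the weaker cadence (half cadence, phrase 1) and the consequent the one ending more conclusively (perfect authentic cadence, phrase 2); the consequent is bars 8–11.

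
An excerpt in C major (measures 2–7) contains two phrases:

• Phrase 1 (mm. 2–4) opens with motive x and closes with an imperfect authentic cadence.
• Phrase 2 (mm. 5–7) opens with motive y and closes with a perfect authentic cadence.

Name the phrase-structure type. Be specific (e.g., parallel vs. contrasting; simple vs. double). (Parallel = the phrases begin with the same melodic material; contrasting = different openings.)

contrasting period

Phrase 1 ends with an imperfect authentic cadence (weaker) and phrase 2 with a perfect authentic cadence (stronger): antecedent + consequent = a period.
The two phrases open with different material (x / y), so the period is contrasting.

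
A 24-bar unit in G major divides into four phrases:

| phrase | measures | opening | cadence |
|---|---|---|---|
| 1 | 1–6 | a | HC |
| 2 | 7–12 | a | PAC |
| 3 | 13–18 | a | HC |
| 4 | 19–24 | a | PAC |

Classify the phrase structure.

The cadence pattern HC–PAC–HC–PAC is weak–strong twice, and phrases 3–4 restate phrases 1–2: a period heard twice, not a double period (which would end weakly at phrase 2).

repeated period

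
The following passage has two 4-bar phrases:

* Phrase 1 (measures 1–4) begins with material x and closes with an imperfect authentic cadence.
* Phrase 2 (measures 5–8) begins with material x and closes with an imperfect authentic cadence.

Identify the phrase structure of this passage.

Both phrases have the same opening (x) and the same cadence (imperfect authentic cadence): the second is a restatement, not a consequent, so this is a repeated phrase rather than a period.

repeated phrase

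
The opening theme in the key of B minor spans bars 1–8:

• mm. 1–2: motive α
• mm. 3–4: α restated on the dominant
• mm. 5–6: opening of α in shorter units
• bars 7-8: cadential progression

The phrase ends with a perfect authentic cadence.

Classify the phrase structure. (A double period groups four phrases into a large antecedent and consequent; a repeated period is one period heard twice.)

sentence

Basic idea (mm. 1-2) + its repetition (mm. 3–4) form the presentation; fragmentation and cadence (measures 5-8) form the continuation — the 8-bar whole is a sentence.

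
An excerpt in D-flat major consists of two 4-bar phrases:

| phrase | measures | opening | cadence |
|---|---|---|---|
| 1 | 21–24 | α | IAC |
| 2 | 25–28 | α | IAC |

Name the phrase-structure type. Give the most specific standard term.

repeated phrase

Both phrases have the same opening (α) and the same cadence (imperfect authentic cadence): the second is a restatement, not a consequent, so this is a repeated phrase rather than a period.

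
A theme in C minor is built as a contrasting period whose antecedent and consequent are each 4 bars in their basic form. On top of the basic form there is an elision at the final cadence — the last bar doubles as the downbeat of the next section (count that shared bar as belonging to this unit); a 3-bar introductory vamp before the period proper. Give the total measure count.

11 measures

Basic contrasting period: 4 + 4 = 8 bars.
8 (basic form) + 3 (introduction) = 11.
The elision shares a bar with the next section but does not change this unit's count.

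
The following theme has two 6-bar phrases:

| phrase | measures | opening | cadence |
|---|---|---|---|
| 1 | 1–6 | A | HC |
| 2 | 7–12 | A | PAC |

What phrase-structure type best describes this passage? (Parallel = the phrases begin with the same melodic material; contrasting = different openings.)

Phrase 1 ends with a half cadence (weaker) and phrase 2 with a perfect authentic cadence (stronger): antecedent + consequent = a period.
The two phrases open with the same material (A / A), so the period is parallel.

parallel period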